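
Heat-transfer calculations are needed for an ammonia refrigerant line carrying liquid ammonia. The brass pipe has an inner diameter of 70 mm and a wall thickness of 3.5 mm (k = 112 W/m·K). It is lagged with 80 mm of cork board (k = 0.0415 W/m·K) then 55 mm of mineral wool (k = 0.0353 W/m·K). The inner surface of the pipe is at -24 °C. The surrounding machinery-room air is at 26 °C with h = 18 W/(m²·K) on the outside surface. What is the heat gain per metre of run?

Radial resistances (cylindrical: R_cond = ln(r_o/r_i)/(2πkL), R_conv = 1/(h·2πrL)):
R_brass pipe wall = ln(38.5/35)/(2π×112×1) = 1.354×10^-4 K/W
R_cork board = ln(118.5/38.5)/(2π×0.0415×1) = 4.312 K/W
R_mineral wool = ln(173.5/118.5)/(2π×0.0353×1) = 1.719 K/W
R_outer film = 1/(h_o·2πr_oL) = 1/(18×2π×0.1735×1) = 0.05096 K/W
R_total = 6.082 K/W
Q = ΔT/R_total = 50/6.082

q′ ≈ 8.22 W/m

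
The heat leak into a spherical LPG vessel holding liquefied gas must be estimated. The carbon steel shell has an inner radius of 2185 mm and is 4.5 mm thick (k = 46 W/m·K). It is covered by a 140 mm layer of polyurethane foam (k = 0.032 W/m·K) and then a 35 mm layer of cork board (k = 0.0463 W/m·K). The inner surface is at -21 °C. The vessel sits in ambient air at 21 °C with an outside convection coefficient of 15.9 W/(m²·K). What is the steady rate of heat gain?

Spherical conduction: R = (1/r_in − 1/r_out)/(4πk) per layer; series-sum.
R_carbon steel shell = (1/2.185 − 1/2.1895)/(4π×46) = 1.627×10^-6 K/W
R_polyurethane foam = (1/2.1895 − 1/2.3295)/(4π×0.032) = 0.06826 K/W
R_cork board = (1/2.3295 − 1/2.3645)/(4π×0.0463) = 0.01092 K/W
R_outer film = 1/(h·4πr_o²) = 1/(15.9×4π×2.3645²) = 8.952×10^-4 K/W
R_total = 0.08008 K/W
Q = ΔT/R_total = 42/0.08008

Q ≈ 524 W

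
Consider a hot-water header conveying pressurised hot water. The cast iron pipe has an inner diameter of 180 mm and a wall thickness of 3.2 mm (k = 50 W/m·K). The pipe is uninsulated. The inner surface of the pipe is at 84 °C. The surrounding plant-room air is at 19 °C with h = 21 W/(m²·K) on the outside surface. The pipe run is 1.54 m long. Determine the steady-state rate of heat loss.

Radial resistances (cylindrical: R_cond = ln(r_o/r_i)/(2πkL), R_conv = 1/(h·2πrL)):
R_cast iron pipe wall = ln(93.2/90)/(2π×50×1.54) = 7.222×10^-5 K/W
R_outer film = 1/(h_o·2πr_oL) = 1/(21×2π×0.0932×1.54) = 0.0528 K/W
R_total = 0.05288 K/W
Q = ΔT/R_total = 65/0.05288

Q ≈ 1230 W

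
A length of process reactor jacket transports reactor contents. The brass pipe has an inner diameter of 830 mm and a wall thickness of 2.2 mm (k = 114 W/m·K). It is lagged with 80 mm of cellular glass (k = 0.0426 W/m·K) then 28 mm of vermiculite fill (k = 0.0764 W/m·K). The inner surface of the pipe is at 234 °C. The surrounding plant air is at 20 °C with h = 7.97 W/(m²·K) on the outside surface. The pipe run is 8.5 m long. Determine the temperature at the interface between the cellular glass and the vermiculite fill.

T ≈ 60.3 °C

Per-layer cylindrical resistances, series-summed:
R_brass pipe wall = ln(417.2/415)/(2π×114×8.5) = 8.684×10^-7 K/W
R_cellular glass = ln(497.2/417.2)/(2π×0.0426×8.5) = 0.07711 K/W
R_vermiculite fill = ln(525.2/497.2)/(2π×0.0764×8.5) = 0.01343 K/W
R_outer film = 1/(h_o·2πr_oL) = 1/(7.97×2π×0.5252×8.5) = 0.004473 K/W
R_total = 0.09501 K/W
Q = ΔT/R_total = 214/0.09501
Q = 2250 W
T_interface = T_inner − Q·ΣR(inner→interface) = 234 − 2250×0.07711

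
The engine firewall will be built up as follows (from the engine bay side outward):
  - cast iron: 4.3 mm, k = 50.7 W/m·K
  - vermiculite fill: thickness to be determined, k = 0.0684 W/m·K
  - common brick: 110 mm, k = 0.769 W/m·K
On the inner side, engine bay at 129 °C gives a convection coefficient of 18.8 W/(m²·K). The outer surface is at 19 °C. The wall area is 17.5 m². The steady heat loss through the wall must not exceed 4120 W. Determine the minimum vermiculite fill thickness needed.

Treating each layer as a thermal resistance in series:
R_inner film = 1/(h_i·A) = 1/(18.8×17.5) = 0.00304 K/W
R_cast iron = L/(kA) = 0.0043/(50.7×17.5) = 4.846×10^-6 K/W
R_common brick = L/(kA) = 0.11/(0.769×17.5) = 0.008174 K/W
Sum of the known resistances R_other = 0.01122 K/W
Required total resistance R_tot = ΔT/Q_allow = 110/4120 = 0.0267 K/W
R_vermiculite fill = R_tot − R_other = 0.01548 K/W
L = R·k·A = 0.01548×0.0684×17.5

L ≈ 18.5 mm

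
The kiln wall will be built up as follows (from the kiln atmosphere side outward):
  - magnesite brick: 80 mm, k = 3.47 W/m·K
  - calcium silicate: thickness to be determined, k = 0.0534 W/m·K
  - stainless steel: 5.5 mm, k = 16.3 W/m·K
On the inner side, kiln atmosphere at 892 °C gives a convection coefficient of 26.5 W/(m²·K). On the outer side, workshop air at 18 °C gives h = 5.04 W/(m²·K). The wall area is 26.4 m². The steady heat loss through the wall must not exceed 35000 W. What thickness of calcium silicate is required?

Thermal resistances in series:
R_inner film = 1/(h_i·A) = 1/(26.5×26.4) = 0.001429 K/W
R_magnesite brick = L/(kA) = 0.08/(3.47×26.4) = 8.733×10^-4 K/W
R_stainless steel = L/(kA) = 0.0055/(16.3×26.4) = 1.278×10^-5 K/W
R_outer film = 1/(h_o·A) = 1/(5.04×26.4) = 0.007516 K/W
Sum of the known resistances R_other = 0.009831 K/W
Required total resistance R_tot = ΔT/Q_allow = 874/35000 = 0.02497 K/W
R_calcium silicate = R_tot − R_other = 0.01514 K/W
L = R·k·A = 0.01514×0.0534×26.4

L ≈ 21.3 mm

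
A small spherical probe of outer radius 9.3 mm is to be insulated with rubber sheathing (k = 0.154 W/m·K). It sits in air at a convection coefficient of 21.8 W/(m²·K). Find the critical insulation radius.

r_cr ≈ 14.1 mm

For a sphere r_cr = 2k/h = 2×0.154/21.8
r_cr = 14.1 mm; since the bare radius (9.3 mm) is below r_cr, adding a thin layer of insulation will *increase* heat loss.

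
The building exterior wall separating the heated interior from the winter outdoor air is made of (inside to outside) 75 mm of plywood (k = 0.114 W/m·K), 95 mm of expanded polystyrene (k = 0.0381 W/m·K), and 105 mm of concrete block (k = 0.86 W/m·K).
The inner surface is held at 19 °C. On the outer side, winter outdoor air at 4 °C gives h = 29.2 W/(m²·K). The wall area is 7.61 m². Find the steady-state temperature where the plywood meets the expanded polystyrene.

Series thermal resistances:
R_plywood = L/(kA) = 0.075/(0.114×7.61) = 0.08645 K/W
R_expanded polystyrene = L/(kA) = 0.095/(0.0381×7.61) = 0.3277 K/W
R_concrete block = L/(kA) = 0.105/(0.86×7.61) = 0.01604 K/W
R_outer film = 1/(h_o·A) = 1/(29.2×7.61) = 0.0045 K/W
R_total = 0.4346 K/W;  Q = ΔT/R_total = 15/0.4346 = 34.51 W
T_interface = T_inner − Q·ΣR(inner→interface) = 19 − 34.5×0.08645

T ≈ 16 °C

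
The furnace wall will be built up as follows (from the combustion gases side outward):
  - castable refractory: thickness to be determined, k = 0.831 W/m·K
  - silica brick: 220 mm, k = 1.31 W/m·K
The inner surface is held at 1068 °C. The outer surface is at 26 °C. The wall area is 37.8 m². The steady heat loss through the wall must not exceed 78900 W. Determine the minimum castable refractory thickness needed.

Using the resistance-network approach (series):
R_silica brick = L/(kA) = 0.22/(1.31×37.8) = 0.004443 K/W
Sum of the known resistances R_other = 0.004443 K/W
Required total resistance R_tot = ΔT/Q_allow = 1042/78900 = 0.01321 K/W
R_castable refractory = R_tot − R_other = 0.008764 K/W
L = R·k·A = 0.008764×0.831×37.8

L ≈ 275 mm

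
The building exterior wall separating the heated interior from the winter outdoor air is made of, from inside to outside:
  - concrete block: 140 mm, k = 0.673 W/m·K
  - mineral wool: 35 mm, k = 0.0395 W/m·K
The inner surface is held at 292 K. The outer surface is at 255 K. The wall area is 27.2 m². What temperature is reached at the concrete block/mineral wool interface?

Using the resistance-network approach (series):
R_concrete block = L/(kA) = 0.14/(0.673×27.2) = 0.007648 K/W
R_mineral wool = L/(kA) = 0.035/(0.0395×27.2) = 0.03258 K/W
R_total = 0.04022 K/W;  Q = ΔT/R_total = 37/0.04022 = 919.8 W
T_interface = T_inner − Q·ΣR(inner→interface) = 292 − 920×0.007648

T ≈ 285 K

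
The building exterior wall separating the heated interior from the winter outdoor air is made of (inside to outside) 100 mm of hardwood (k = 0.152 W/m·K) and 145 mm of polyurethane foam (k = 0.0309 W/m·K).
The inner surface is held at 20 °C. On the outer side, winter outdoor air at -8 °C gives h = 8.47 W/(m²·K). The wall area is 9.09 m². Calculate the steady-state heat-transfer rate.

Q ≈ 46.5 W

Treating each layer as a thermal resistance in series:
R_hardwood = L/(kA) = 0.1/(0.152×9.09) = 0.07238 K/W
R_polyurethane foam = L/(kA) = 0.145/(0.0309×9.09) = 0.5162 K/W
R_outer film = 1/(h_o·A) = 1/(8.47×9.09) = 0.01299 K/W
R_total = 0.6016 K/W
Q = ΔT / R_total = 28 / 0.6016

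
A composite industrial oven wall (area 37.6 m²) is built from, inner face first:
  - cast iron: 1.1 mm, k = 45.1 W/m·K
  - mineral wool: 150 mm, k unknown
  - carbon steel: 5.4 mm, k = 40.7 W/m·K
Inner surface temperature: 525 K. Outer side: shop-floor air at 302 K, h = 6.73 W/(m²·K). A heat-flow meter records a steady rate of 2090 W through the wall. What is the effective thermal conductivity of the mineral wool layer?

Model the wall as resistances in series:
R_cast iron = L/(kA) = 0.0011/(45.1×37.6) = 6.487×10^-7 K/W
R_carbon steel = L/(kA) = 0.0054/(40.7×37.6) = 3.529×10^-6 K/W
R_outer film = 1/(h_o·A) = 1/(6.73×37.6) = 0.003952 K/W
Sum of known resistances R_other = 0.003956 K/W
Total R = ΔT/Q = 223/2090 = 0.1067 K/W
R_mineral wool = R_total − R_other = 0.1027 K/W
k = L/(R·A) = 0.15/(0.1027×37.6)

k ≈ 0.0388 W/(m·K)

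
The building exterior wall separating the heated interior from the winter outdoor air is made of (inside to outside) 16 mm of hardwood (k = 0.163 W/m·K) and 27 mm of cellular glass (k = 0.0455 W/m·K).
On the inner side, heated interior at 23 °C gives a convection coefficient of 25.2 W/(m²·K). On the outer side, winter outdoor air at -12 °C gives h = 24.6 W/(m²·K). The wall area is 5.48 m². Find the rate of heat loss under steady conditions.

Using the resistance-network approach (series):
R_inner film = 1/(h_i·A) = 1/(25.2×5.48) = 0.007241 K/W
R_hardwood = L/(kA) = 0.016/(0.163×5.48) = 0.01791 K/W
R_cellular glass = L/(kA) = 0.027/(0.0455×5.48) = 0.1083 K/W
R_outer film = 1/(h_o·A) = 1/(24.6×5.48) = 0.007418 K/W
R_total = 0.1409 K/W
Q = ΔT / R_total = 35 / 0.1409

Q ≈ 248 W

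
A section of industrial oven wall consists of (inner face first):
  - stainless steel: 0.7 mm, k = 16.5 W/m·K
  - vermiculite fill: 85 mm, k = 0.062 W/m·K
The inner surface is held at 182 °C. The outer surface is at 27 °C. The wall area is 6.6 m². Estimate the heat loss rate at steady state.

Model the wall as resistances in series:
R_stainless steel = L/(kA) = 0.0007/(16.5×6.6) = 6.428×10^-6 K/W
R_vermiculite fill = L/(kA) = 0.085/(0.062×6.6) = 0.2077 K/W
R_total = 0.2077 K/W
Q = ΔT / R_total = 155 / 0.2077

Q ≈ 746 W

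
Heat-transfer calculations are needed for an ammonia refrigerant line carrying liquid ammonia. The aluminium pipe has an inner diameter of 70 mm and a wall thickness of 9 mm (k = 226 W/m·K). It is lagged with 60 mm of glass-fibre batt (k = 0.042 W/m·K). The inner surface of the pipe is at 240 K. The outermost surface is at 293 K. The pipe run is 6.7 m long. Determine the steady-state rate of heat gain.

Q ≈ 109 W

Cylindrical conduction, so R = ln(r₂/r₁)/(2πkL) per layer, in series:
R_aluminium pipe wall = ln(44/35)/(2π×226×6.7) = 2.405×10^-5 K/W
R_glass-fibre batt = ln(104/44)/(2π×0.042×6.7) = 0.4865 K/W
R_total = 0.4865 K/W
Q = ΔT/R_total = 53/0.4865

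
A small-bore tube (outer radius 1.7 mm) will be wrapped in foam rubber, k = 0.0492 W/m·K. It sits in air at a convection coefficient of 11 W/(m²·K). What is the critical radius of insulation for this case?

For a cylinder r_cr = k/h = 0.0492/11
r_cr = 4.47 mm; since the bare radius (1.7 mm) is below r_cr, adding a thin layer of insulation will *increase* heat loss.

r_cr ≈ 4.47 mm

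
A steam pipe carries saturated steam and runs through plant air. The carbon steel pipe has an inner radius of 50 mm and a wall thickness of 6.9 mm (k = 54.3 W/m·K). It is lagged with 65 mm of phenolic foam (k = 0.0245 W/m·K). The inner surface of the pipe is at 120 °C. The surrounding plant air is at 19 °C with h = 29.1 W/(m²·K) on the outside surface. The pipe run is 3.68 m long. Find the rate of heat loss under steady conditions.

Cylindrical conduction, so R = ln(r₂/r₁)/(2πkL) per layer, in series:
R_carbon steel pipe wall = ln(56.9/50)/(2π×54.3×3.68) = 1.03×10^-4 K/W
R_phenolic foam = ln(121.9/56.9)/(2π×0.0245×3.68) = 1.345 K/W
R_outer film = 1/(h_o·2πr_oL) = 1/(29.1×2π×0.1219×3.68) = 0.01219 K/W
R_total = 1.357 K/W
Q = ΔT/R_total = 101/1.357

Q ≈ 74.4 W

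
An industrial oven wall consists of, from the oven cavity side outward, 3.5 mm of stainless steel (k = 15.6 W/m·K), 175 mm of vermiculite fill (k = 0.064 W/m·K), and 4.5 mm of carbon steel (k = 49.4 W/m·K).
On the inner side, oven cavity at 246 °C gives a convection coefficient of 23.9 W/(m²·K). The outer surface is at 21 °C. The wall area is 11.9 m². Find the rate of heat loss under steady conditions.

Model the wall as resistances in series:
R_inner film = 1/(h_i·A) = 1/(23.9×11.9) = 0.003516 K/W
R_stainless steel = L/(kA) = 0.0035/(15.6×11.9) = 1.885×10^-5 K/W
R_vermiculite fill = L/(kA) = 0.175/(0.064×11.9) = 0.2298 K/W
R_carbon steel = L/(kA) = 0.0045/(49.4×11.9) = 7.655×10^-6 K/W
R_total = 0.2333 K/W
Q = ΔT / R_total = 225 / 0.2333

Q ≈ 964 W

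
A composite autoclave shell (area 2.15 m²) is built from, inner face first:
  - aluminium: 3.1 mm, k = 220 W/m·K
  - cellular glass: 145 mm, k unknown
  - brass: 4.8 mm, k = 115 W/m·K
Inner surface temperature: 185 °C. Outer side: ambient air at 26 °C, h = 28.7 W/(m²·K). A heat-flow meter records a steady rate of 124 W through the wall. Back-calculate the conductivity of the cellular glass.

Series thermal resistances:
R_aluminium = L/(kA) = 0.0031/(220×2.15) = 6.554×10^-6 K/W
R_brass = L/(kA) = 0.0048/(115×2.15) = 1.941×10^-5 K/W
R_outer film = 1/(h_o·A) = 1/(28.7×2.15) = 0.01621 K/W
Sum of known resistances R_other = 0.01623 K/W
Total R = ΔT/Q = 159/124 = 1.282 K/W
R_cellular glass = R_total − R_other = 1.266 K/W
k = L/(R·A) = 0.145/(1.266×2.15)

k ≈ 0.0533 W/(m·K)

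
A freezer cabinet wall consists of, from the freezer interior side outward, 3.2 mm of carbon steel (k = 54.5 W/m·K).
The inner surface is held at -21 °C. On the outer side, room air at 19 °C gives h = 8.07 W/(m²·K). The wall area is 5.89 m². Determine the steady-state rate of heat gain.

Using the resistance-network approach (series):
R_carbon steel = L/(kA) = 0.0032/(54.5×5.89) = 9.969×10^-6 K/W
R_outer film = 1/(h_o·A) = 1/(8.07×5.89) = 0.02104 K/W
R_total = 0.02105 K/W
Q = ΔT / R_total = 40 / 0.02105

Q ≈ 1900 W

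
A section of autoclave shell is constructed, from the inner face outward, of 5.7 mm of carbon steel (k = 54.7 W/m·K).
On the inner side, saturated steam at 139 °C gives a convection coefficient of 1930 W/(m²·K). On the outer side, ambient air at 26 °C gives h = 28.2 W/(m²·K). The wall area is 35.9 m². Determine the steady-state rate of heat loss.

Model the wall as resistances in series:
R_inner film = 1/(h_i·A) = 1/(1930×35.9) = 1.443×10^-5 K/W
R_carbon steel = L/(kA) = 0.0057/(54.7×35.9) = 2.903×10^-6 K/W
R_outer film = 1/(h_o·A) = 1/(28.2×35.9) = 9.878×10^-4 K/W
R_total = 0.001005 K/W
Q = ΔT / R_total = 113 / 0.001005

Q ≈ 112000 W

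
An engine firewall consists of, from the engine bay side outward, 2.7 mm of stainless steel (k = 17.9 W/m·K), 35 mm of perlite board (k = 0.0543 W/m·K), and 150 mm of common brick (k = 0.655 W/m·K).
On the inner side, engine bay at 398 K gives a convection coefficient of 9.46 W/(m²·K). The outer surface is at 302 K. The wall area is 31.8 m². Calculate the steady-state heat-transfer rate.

Treating each layer as a thermal resistance in series:
R_inner film = 1/(h_i·A) = 1/(9.46×31.8) = 0.003324 K/W
R_stainless steel = L/(kA) = 0.0027/(17.9×31.8) = 4.743×10^-6 K/W
R_perlite board = L/(kA) = 0.035/(0.0543×31.8) = 0.02027 K/W
R_common brick = L/(kA) = 0.15/(0.655×31.8) = 0.007201 K/W
R_total = 0.0308 K/W
Q = ΔT / R_total = 96 / 0.0308

Q ≈ 3120 W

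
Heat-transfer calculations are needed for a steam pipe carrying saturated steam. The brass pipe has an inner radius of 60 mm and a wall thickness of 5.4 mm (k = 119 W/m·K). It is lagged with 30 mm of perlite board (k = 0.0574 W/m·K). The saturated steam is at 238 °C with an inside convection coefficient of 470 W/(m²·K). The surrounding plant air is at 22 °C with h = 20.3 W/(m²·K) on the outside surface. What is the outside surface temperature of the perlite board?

Radial resistances (cylindrical: R_cond = ln(r_o/r_i)/(2πkL), R_conv = 1/(h·2πrL)):
R_inner film = 1/(h_i·2πr₁L) = 1/(470×2π×0.06×1) = 0.005644 K/W
R_brass pipe wall = ln(65.4/60)/(2π×119×1) = 1.153×10^-4 K/W
R_perlite board = ln(95.4/65.4)/(2π×0.0574×1) = 1.047 K/W
R_outer film = 1/(h_o·2πr_oL) = 1/(20.3×2π×0.0954×1) = 0.08218 K/W
R_total = 1.135 K/W
Q = ΔT/R_total = 216/1.135
Q = 190 W/m
T_interface = T_inner − Q·ΣR(inner→interface) = 238 − 190×1.053

T ≈ 37.6 °C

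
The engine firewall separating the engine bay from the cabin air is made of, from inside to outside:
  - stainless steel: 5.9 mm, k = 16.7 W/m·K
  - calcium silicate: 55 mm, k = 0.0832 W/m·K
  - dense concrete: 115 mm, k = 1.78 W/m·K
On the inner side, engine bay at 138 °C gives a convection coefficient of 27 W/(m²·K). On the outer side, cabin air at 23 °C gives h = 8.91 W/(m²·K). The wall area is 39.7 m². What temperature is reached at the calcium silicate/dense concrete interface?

Using the resistance-network approach (series):
R_inner film = 1/(h_i·A) = 1/(27×39.7) = 9.329×10^-4 K/W
R_stainless steel = L/(kA) = 0.0059/(16.7×39.7) = 8.899×10^-6 K/W
R_calcium silicate = L/(kA) = 0.055/(0.0832×39.7) = 0.01665 K/W
R_dense concrete = L/(kA) = 0.115/(1.78×39.7) = 0.001627 K/W
R_outer film = 1/(h_o·A) = 1/(8.91×39.7) = 0.002827 K/W
R_total = 0.02205 K/W;  Q = ΔT/R_total = 115/0.02205 = 5216 W
T_interface = T_inner − Q·ΣR(inner→interface) = 138 − 5220×0.01759

T ≈ 46.2 °C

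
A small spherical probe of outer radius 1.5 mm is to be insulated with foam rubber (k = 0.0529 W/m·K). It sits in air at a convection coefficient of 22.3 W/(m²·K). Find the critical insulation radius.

For a sphere r_cr = 2k/h = 2×0.0529/22.3
r_cr = 4.74 mm; since the bare radius (1.5 mm) is below r_cr, adding a thin layer of insulation will *increase* heat loss.

r_cr ≈ 4.74 mm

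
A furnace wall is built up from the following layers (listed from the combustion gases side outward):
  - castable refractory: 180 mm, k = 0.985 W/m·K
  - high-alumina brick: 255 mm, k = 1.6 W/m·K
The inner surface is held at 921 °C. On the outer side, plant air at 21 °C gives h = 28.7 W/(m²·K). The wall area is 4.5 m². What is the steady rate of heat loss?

Thermal resistances in series:
R_castable refractory = L/(kA) = 0.18/(0.985×4.5) = 0.04061 K/W
R_high-alumina brick = L/(kA) = 0.255/(1.6×4.5) = 0.03542 K/W
R_outer film = 1/(h_o·A) = 1/(28.7×4.5) = 0.007743 K/W
R_total = 0.08377 K/W
Q = ΔT / R_total = 900 / 0.08377

Q ≈ 10700 W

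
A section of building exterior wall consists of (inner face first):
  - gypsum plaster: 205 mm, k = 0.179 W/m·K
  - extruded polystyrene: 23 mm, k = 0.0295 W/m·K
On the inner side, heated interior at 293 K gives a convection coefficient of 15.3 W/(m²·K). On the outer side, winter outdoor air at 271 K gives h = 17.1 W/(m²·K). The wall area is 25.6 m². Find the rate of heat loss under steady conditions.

Q ≈ 275 W

Model the wall as resistances in series:
R_inner film = 1/(h_i·A) = 1/(15.3×25.6) = 0.002553 K/W
R_gypsum plaster = L/(kA) = 0.205/(0.179×25.6) = 0.04474 K/W
R_extruded polystyrene = L/(kA) = 0.023/(0.0295×25.6) = 0.03046 K/W
R_outer film = 1/(h_o·A) = 1/(17.1×25.6) = 0.002284 K/W
R_total = 0.08003 K/W
Q = ΔT / R_total = 22 / 0.08003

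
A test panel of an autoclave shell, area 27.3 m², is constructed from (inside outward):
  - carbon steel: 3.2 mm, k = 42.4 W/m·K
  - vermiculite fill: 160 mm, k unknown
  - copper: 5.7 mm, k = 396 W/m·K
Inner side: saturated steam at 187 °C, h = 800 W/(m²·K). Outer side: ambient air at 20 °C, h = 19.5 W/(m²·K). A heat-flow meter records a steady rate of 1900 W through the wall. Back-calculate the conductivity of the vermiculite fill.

Series thermal resistances:
R_inner film = 1/(h_i·A) = 1/(800×27.3) = 4.579×10^-5 K/W
R_carbon steel = L/(kA) = 0.0032/(42.4×27.3) = 2.765×10^-6 K/W
R_copper = L/(kA) = 0.0057/(396×27.3) = 5.273×10^-7 K/W
R_outer film = 1/(h_o·A) = 1/(19.5×27.3) = 0.001878 K/W
Sum of known resistances R_other = 0.001928 K/W
Total R = ΔT/Q = 167/1900 = 0.08789 K/W
R_vermiculite fill = R_total − R_other = 0.08597 K/W
k = L/(R·A) = 0.16/(0.08597×27.3)

k ≈ 0.0682 W/(m·K)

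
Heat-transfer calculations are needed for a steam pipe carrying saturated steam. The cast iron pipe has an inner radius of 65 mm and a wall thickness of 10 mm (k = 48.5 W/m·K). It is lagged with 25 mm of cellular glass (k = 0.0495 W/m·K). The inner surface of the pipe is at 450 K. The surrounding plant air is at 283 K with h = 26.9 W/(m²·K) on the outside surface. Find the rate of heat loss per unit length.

q′ ≈ 170 W/m

Cylindrical conduction, so R = ln(r₂/r₁)/(2πkL) per layer, in series:
R_cast iron pipe wall = ln(75/65)/(2π×48.5×1) = 4.696×10^-4 K/W
R_cellular glass = ln(100/75)/(2π×0.0495×1) = 0.925 K/W
R_outer film = 1/(h_o·2πr_oL) = 1/(26.9×2π×0.1×1) = 0.05917 K/W
R_total = 0.9846 K/W
Q = ΔT/R_total = 167/0.9846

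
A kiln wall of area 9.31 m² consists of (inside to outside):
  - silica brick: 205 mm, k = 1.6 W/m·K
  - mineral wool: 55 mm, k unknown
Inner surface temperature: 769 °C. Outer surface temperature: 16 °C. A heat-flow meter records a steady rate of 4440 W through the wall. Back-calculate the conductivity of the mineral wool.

k ≈ 0.0379 W/(m·K)

Series thermal resistances:
R_silica brick = L/(kA) = 0.205/(1.6×9.31) = 0.01376 K/W
Sum of known resistances R_other = 0.01376 K/W
Total R = ΔT/Q = 753/4440 = 0.1696 K/W
R_mineral wool = R_total − R_other = 0.1558 K/W
k = L/(R·A) = 0.055/(0.1558×9.31)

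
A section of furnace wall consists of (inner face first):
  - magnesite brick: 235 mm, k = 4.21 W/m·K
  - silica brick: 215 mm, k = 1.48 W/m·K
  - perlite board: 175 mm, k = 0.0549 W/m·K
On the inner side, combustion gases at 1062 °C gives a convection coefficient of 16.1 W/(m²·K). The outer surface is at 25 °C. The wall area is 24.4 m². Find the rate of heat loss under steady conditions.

Using the resistance-network approach (series):
R_inner film = 1/(h_i·A) = 1/(16.1×24.4) = 0.002546 K/W
R_magnesite brick = L/(kA) = 0.235/(4.21×24.4) = 0.002288 K/W
R_silica brick = L/(kA) = 0.215/(1.48×24.4) = 0.005954 K/W
R_perlite board = L/(kA) = 0.175/(0.0549×24.4) = 0.1306 K/W
R_total = 0.1414 K/W
Q = ΔT / R_total = 1037 / 0.1414

Q ≈ 7330 W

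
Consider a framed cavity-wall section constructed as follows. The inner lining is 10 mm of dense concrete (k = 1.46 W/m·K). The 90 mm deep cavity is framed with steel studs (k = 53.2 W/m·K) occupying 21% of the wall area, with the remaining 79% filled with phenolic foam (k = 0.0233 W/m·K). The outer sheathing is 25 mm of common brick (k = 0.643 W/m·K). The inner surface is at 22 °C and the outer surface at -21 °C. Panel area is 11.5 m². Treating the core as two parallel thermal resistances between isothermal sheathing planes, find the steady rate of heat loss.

Q ≈ 9200 W

Sheathing layers in series; stud and cavity paths in parallel between them.
R_inner = 0.01/(1.46×11.5) = 5.956×10^-4 K/W
R_stud  = 0.09/(53.2×0.21×11.5) = 7.005×10^-4 K/W
R_cav   = 0.09/(0.0233×0.79×11.5) = 0.4252 K/W
1/R_core = 1/R_stud + 1/R_cav → R_core = 6.994×10^-4 K/W
R_outer = 0.025/(0.643×11.5) = 0.003381 K/W
R_total = 0.004676 K/W
Q = ΔT/R_total = 43/0.004676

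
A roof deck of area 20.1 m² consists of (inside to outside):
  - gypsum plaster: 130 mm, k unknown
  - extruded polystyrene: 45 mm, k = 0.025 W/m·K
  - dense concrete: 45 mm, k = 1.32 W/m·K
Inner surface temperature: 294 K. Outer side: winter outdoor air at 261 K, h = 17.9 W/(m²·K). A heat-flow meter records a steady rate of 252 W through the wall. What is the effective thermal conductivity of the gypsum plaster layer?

Model the wall as resistances in series:
R_extruded polystyrene = L/(kA) = 0.045/(0.025×20.1) = 0.08955 K/W
R_dense concrete = L/(kA) = 0.045/(1.32×20.1) = 0.001696 K/W
R_outer film = 1/(h_o·A) = 1/(17.9×20.1) = 0.002779 K/W
Sum of known resistances R_other = 0.09403 K/W
Total R = ΔT/Q = 33/252 = 0.131 K/W
R_gypsum plaster = R_total − R_other = 0.03692 K/W
k = L/(R·A) = 0.13/(0.03692×20.1)

k ≈ 0.175 W/(m·K)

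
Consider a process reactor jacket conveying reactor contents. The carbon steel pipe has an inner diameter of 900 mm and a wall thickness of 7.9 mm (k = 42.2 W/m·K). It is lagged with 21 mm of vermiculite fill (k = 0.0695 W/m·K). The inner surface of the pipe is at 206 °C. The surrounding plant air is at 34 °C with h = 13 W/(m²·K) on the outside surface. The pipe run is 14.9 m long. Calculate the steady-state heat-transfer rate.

Cylindrical conduction, so R = ln(r₂/r₁)/(2πkL) per layer, in series:
R_carbon steel pipe wall = ln(457.9/450)/(2π×42.2×14.9) = 4.405×10^-6 K/W
R_vermiculite fill = ln(478.9/457.9)/(2π×0.0695×14.9) = 0.006892 K/W
R_outer film = 1/(h_o·2πr_oL) = 1/(13×2π×0.4789×14.9) = 0.001716 K/W
R_total = 0.008612 K/W
Q = ΔT/R_total = 172/0.008612

Q ≈ 20000 W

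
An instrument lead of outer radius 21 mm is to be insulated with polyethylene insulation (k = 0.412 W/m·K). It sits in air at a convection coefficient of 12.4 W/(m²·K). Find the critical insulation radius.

For a cylinder r_cr = k/h = 0.412/12.4
r_cr = 33.2 mm; since the bare radius (21 mm) is below r_cr, adding a thin layer of insulation will *increase* heat loss.

r_cr ≈ 33.2 mm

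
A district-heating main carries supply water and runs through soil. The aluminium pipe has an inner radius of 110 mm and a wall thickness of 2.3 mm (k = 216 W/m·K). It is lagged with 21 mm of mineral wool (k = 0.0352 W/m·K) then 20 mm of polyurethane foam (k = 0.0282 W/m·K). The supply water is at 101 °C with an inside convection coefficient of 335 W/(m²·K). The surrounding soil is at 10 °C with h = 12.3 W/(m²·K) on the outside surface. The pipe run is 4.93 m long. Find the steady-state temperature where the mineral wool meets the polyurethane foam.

Per-layer cylindrical resistances, series-summed:
R_inner film = 1/(h_i·2πr₁L) = 1/(335×2π×0.11×4.93) = 8.761×10^-4 K/W
R_aluminium pipe wall = ln(112.3/110)/(2π×216×4.93) = 3.093×10^-6 K/W
R_mineral wool = ln(133.3/112.3)/(2π×0.0352×4.93) = 0.1572 K/W
R_polyurethane foam = ln(153.3/133.3)/(2π×0.0282×4.93) = 0.16 K/W
R_outer film = 1/(h_o·2πr_oL) = 1/(12.3×2π×0.1533×4.93) = 0.01712 K/W
R_total = 0.3353 K/W
Q = ΔT/R_total = 91/0.3353
Q = 271 W
T_interface = T_inner − Q·ΣR(inner→interface) = 101 − 271×0.1581

T ≈ 58.1 °C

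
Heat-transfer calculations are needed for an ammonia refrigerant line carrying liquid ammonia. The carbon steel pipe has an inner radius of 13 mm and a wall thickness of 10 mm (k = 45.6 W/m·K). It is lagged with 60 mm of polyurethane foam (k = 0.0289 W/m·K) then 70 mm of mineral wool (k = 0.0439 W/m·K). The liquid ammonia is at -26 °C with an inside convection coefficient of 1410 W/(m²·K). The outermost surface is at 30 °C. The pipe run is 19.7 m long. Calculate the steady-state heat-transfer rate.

Q ≈ 119 W

Radial resistances (cylindrical: R_cond = ln(r_o/r_i)/(2πkL), R_conv = 1/(h·2πrL)):
R_inner film = 1/(h_i·2πr₁L) = 1/(1410×2π×0.013×19.7) = 4.407×10^-4 K/W
R_carbon steel pipe wall = ln(23/13)/(2π×45.6×19.7) = 1.011×10^-4 K/W
R_polyurethane foam = ln(83/23)/(2π×0.0289×19.7) = 0.3588 K/W
R_mineral wool = ln(153/83)/(2π×0.0439×19.7) = 0.1126 K/W
R_total = 0.4719 K/W
Q = ΔT/R_total = 56/0.4719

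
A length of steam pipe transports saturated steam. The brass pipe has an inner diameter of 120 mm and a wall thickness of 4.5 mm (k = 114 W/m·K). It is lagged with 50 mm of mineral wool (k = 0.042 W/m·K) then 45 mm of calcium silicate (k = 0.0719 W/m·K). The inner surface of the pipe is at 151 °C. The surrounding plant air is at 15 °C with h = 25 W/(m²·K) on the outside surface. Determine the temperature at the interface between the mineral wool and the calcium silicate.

T ≈ 50.7 °C

Radial resistances (cylindrical: R_cond = ln(r_o/r_i)/(2πkL), R_conv = 1/(h·2πrL)):
R_brass pipe wall = ln(64.5/60)/(2π×114×1) = 1.01×10^-4 K/W
R_mineral wool = ln(114.5/64.5)/(2π×0.042×1) = 2.175 K/W
R_calcium silicate = ln(159.5/114.5)/(2π×0.0719×1) = 0.7337 K/W
R_outer film = 1/(h_o·2πr_oL) = 1/(25×2π×0.1595×1) = 0.03991 K/W
R_total = 2.949 K/W
Q = ΔT/R_total = 136/2.949
Q = 46.1 W/m
T_interface = T_inner − Q·ΣR(inner→interface) = 151 − 46.1×2.175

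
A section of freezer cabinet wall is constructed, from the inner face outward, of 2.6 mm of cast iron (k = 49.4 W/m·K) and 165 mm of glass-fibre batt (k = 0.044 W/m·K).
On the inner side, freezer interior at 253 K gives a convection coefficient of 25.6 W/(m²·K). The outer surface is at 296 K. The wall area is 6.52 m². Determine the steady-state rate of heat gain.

Model the wall as resistances in series:
R_inner film = 1/(h_i·A) = 1/(25.6×6.52) = 0.005991 K/W
R_cast iron = L/(kA) = 0.0026/(49.4×6.52) = 8.072×10^-6 K/W
R_glass-fibre batt = L/(kA) = 0.165/(0.044×6.52) = 0.5752 K/W
R_total = 0.5812 K/W
Q = ΔT / R_total = 43 / 0.5812

Q ≈ 74 W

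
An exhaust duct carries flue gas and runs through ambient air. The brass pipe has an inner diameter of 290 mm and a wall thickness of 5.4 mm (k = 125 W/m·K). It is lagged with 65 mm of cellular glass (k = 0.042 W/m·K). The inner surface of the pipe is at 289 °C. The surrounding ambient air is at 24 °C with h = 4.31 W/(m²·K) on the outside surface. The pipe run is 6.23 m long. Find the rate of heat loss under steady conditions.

Q ≈ 1080 W

Cylindrical conduction, so R = ln(r₂/r₁)/(2πkL) per layer, in series:
R_brass pipe wall = ln(150.4/145)/(2π×125×6.23) = 7.473×10^-6 K/W
R_cellular glass = ln(215.4/150.4)/(2π×0.042×6.23) = 0.2185 K/W
R_outer film = 1/(h_o·2πr_oL) = 1/(4.31×2π×0.2154×6.23) = 0.02752 K/W
R_total = 0.246 K/W
Q = ΔT/R_total = 265/0.246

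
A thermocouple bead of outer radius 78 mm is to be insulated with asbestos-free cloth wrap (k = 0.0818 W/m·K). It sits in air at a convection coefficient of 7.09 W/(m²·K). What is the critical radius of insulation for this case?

r_cr ≈ 23.1 mm

For a sphere r_cr = 2k/h = 2×0.0818/7.09
r_cr = 23.1 mm; since the bare radius (78 mm) is above r_cr, any added insulation will reduce heat loss.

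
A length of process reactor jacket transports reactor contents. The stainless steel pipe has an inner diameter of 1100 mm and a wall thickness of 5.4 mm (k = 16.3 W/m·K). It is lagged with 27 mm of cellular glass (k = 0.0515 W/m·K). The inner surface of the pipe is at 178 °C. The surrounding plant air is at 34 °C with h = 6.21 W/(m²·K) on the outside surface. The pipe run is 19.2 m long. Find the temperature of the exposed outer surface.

Radial resistances (cylindrical: R_cond = ln(r_o/r_i)/(2πkL), R_conv = 1/(h·2πrL)):
R_stainless steel pipe wall = ln(555.4/550)/(2π×16.3×19.2) = 4.969×10^-6 K/W
R_cellular glass = ln(582.4/555.4)/(2π×0.0515×19.2) = 0.00764 K/W
R_outer film = 1/(h_o·2πr_oL) = 1/(6.21×2π×0.5824×19.2) = 0.002292 K/W
R_total = 0.009937 K/W
Q = ΔT/R_total = 144/0.009937
Q = 14500 W
T_interface = T_inner − Q·ΣR(inner→interface) = 178 − 14500×0.007645

T ≈ 67.2 °C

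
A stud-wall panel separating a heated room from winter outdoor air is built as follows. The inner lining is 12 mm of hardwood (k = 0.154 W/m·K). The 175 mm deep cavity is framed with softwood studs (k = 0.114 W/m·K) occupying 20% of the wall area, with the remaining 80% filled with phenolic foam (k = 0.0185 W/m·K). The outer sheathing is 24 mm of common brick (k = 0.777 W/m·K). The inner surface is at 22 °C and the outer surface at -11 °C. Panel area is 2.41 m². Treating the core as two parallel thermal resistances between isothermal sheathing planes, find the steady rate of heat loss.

Sheathing layers in series; stud and cavity paths in parallel between them.
R_inner = 0.012/(0.154×2.41) = 0.03233 K/W
R_stud  = 0.175/(0.114×0.2×2.41) = 3.185 K/W
R_cav   = 0.175/(0.0185×0.8×2.41) = 4.906 K/W
1/R_core = 1/R_stud + 1/R_cav → R_core = 1.931 K/W
R_outer = 0.024/(0.777×2.41) = 0.01282 K/W
R_total = 1.976 K/W
Q = ΔT/R_total = 33/1.976

Q ≈ 16.7 W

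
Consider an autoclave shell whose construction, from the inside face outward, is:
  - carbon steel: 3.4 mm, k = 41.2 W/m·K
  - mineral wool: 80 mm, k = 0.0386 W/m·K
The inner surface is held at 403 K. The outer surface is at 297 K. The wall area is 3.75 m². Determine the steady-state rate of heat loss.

Q ≈ 192 W

Using the resistance-network approach (series):
R_carbon steel = L/(kA) = 0.0034/(41.2×3.75) = 2.201×10^-5 K/W
R_mineral wool = L/(kA) = 0.08/(0.0386×3.75) = 0.5527 K/W
R_total = 0.5527 K/W
Q = ΔT / R_total = 106 / 0.5527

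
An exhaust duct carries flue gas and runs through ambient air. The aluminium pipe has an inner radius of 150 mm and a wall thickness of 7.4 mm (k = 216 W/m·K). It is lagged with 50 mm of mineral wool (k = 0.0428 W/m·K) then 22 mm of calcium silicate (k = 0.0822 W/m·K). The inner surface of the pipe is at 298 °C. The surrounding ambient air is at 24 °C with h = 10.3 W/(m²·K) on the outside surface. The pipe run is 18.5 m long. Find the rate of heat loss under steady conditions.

Treating each annulus and film as a series resistance:
R_aluminium pipe wall = ln(157.4/150)/(2π×216×18.5) = 1.918×10^-6 K/W
R_mineral wool = ln(207.4/157.4)/(2π×0.0428×18.5) = 0.05545 K/W
R_calcium silicate = ln(229.4/207.4)/(2π×0.0822×18.5) = 0.01055 K/W
R_outer film = 1/(h_o·2πr_oL) = 1/(10.3×2π×0.2294×18.5) = 0.003641 K/W
R_total = 0.06964 K/W
Q = ΔT/R_total = 274/0.06964

Q ≈ 3930 W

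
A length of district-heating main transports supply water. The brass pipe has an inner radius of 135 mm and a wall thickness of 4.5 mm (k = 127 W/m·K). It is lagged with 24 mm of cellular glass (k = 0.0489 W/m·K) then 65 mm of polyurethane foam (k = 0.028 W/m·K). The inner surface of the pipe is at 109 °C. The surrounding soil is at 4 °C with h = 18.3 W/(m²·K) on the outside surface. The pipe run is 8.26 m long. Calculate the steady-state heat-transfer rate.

Q ≈ 353 W

Radial resistances (cylindrical: R_cond = ln(r_o/r_i)/(2πkL), R_conv = 1/(h·2πrL)):
R_brass pipe wall = ln(139.5/135)/(2π×127×8.26) = 4.975×10^-6 K/W
R_cellular glass = ln(163.5/139.5)/(2π×0.0489×8.26) = 0.06255 K/W
R_polyurethane foam = ln(228.5/163.5)/(2π×0.028×8.26) = 0.2303 K/W
R_outer film = 1/(h_o·2πr_oL) = 1/(18.3×2π×0.2285×8.26) = 0.004608 K/W
R_total = 0.2975 K/W
Q = ΔT/R_total = 105/0.2975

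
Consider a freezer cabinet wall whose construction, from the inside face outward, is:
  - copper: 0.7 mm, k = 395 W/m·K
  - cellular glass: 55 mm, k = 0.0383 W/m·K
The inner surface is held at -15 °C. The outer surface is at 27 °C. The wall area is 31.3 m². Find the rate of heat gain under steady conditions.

Q ≈ 915 W

Thermal resistances in series:
R_copper = L/(kA) = 0.0007/(395×31.3) = 5.662×10^-8 K/W
R_cellular glass = L/(kA) = 0.055/(0.0383×31.3) = 0.04588 K/W
R_total = 0.04588 K/W
Q = ΔT / R_total = 42 / 0.04588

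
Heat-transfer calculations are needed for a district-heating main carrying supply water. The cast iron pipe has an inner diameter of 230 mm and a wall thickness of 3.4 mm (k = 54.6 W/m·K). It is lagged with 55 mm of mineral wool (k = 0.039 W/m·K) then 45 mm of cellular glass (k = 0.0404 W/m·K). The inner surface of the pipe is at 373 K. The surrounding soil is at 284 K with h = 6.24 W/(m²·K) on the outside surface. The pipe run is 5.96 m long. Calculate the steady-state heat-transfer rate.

Per-layer cylindrical resistances, series-summed:
R_cast iron pipe wall = ln(118.4/115)/(2π×54.6×5.96) = 1.425×10^-5 K/W
R_mineral wool = ln(173.4/118.4)/(2π×0.039×5.96) = 0.2612 K/W
R_cellular glass = ln(218.4/173.4)/(2π×0.0404×5.96) = 0.1525 K/W
R_outer film = 1/(h_o·2πr_oL) = 1/(6.24×2π×0.2184×5.96) = 0.01959 K/W
R_total = 0.4334 K/W
Q = ΔT/R_total = 89/0.4334

Q ≈ 205 W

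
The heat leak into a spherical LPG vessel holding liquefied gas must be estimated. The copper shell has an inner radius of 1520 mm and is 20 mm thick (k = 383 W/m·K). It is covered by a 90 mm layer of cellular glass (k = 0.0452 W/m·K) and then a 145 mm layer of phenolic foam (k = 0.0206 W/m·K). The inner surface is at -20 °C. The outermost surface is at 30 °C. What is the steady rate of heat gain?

Each spherical layer contributes R = (1/r_i − 1/r_o)/(4πk):
R_copper shell = (1/1.52 − 1/1.54)/(4π×383) = 1.775×10^-6 K/W
R_cellular glass = (1/1.54 − 1/1.63)/(4π×0.0452) = 0.06312 K/W
R_phenolic foam = (1/1.63 − 1/1.775)/(4π×0.0206) = 0.1936 K/W
R_total = 0.2567 K/W
Q = ΔT/R_total = 50/0.2567

Q ≈ 195 W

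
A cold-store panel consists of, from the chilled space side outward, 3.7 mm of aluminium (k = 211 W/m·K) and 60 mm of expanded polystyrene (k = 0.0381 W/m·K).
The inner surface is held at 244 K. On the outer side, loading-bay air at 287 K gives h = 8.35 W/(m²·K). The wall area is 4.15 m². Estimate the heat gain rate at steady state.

Q ≈ 105 W

Treating each layer as a thermal resistance in series:
R_aluminium = L/(kA) = 0.0037/(211×4.15) = 4.225×10^-6 K/W
R_expanded polystyrene = L/(kA) = 0.06/(0.0381×4.15) = 0.3795 K/W
R_outer film = 1/(h_o·A) = 1/(8.35×4.15) = 0.02886 K/W
R_total = 0.4083 K/W
Q = ΔT / R_total = 43 / 0.4083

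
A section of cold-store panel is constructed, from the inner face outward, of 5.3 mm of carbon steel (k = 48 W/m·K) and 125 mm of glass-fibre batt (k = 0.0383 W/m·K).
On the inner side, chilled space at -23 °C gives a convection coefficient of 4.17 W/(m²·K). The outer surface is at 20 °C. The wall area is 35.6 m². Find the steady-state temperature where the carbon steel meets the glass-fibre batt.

T ≈ -20.1 °C

Thermal resistances in series:
R_inner film = 1/(h_i·A) = 1/(4.17×35.6) = 0.006736 K/W
R_carbon steel = L/(kA) = 0.0053/(48×35.6) = 3.102×10^-6 K/W
R_glass-fibre batt = L/(kA) = 0.125/(0.0383×35.6) = 0.09168 K/W
R_total = 0.09842 K/W;  Q = ΔT/R_total = 43/0.09842 = 436.9 W
T_interface = T_inner + Q·ΣR(inner→interface) = -23 + 437×0.006739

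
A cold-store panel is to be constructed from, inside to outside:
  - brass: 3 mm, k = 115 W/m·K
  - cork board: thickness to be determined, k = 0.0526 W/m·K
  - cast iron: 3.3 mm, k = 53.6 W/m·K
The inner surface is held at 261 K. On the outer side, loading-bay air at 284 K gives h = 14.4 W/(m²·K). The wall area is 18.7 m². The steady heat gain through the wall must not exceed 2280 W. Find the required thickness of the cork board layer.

L ≈ 6.27 mm

Series thermal resistances:
R_brass = L/(kA) = 0.003/(115×18.7) = 1.395×10^-6 K/W
R_cast iron = L/(kA) = 0.0033/(53.6×18.7) = 3.292×10^-6 K/W
R_outer film = 1/(h_o·A) = 1/(14.4×18.7) = 0.003714 K/W
Sum of the known resistances R_other = 0.003718 K/W
Required total resistance R_tot = ΔT/Q_allow = 23/2280 = 0.01009 K/W
R_cork board = R_tot − R_other = 0.006369 K/W
L = R·k·A = 0.006369×0.0526×18.7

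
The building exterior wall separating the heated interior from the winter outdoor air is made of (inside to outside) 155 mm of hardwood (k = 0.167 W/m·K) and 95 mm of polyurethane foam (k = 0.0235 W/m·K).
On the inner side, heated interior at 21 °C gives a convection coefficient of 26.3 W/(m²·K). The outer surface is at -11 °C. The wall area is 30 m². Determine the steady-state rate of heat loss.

Q ≈ 192 W

Treating each layer as a thermal resistance in series:
R_inner film = 1/(h_i·A) = 1/(26.3×30) = 0.001267 K/W
R_hardwood = L/(kA) = 0.155/(0.167×30) = 0.03094 K/W
R_polyurethane foam = L/(kA) = 0.095/(0.0235×30) = 0.1348 K/W
R_total = 0.167 K/W
Q = ΔT / R_total = 32 / 0.167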